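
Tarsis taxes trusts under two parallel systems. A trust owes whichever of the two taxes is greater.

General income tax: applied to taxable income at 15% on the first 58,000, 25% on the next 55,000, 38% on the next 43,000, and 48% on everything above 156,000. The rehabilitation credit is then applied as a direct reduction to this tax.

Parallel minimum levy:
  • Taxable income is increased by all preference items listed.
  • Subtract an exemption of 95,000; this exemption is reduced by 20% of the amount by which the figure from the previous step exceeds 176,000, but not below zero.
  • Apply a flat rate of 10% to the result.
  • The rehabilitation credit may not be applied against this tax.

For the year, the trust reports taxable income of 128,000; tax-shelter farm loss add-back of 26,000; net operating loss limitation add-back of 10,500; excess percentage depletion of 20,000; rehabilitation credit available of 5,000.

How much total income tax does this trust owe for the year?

Parallel minimum levy:
  Adjusted income: 128,000 + 26,000 + 10,500 + 20,000 = 184,500
  Exemption: 95,000 − 20% × (184,500 − 176,000) = 95,000 − 1,700 = 93,300
  Base: 184,500 − 93,300 = 91,200
  91,200 × 10% = 9,120

General income tax:
  58,000 × 15% = 8,700
  55,000 × 25% = 13,750
  15,000 × 38% = 5,700
  → 28,150
  Less rehabilitation credit 5,000 → 23,150

23,150 > 9,120, so the general income tax governs.

23,150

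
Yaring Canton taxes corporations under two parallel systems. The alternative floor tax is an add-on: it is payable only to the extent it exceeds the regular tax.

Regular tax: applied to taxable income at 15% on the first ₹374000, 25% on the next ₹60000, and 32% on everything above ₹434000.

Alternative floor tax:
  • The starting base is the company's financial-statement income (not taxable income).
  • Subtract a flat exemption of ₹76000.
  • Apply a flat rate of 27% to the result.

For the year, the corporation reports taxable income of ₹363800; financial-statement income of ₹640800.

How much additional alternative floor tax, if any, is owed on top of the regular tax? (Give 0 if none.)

₹97926

Regular tax:
  ₹363800 × 15% = ₹54570

Alternative floor tax:
  Base (financial-statement income): ₹640800
  Less exemption ₹76000 → base ₹564800
  ₹564800 × 27% = ₹152496

Excess of alternative floor tax over regular tax: ₹152496 − ₹54570 = ₹97926.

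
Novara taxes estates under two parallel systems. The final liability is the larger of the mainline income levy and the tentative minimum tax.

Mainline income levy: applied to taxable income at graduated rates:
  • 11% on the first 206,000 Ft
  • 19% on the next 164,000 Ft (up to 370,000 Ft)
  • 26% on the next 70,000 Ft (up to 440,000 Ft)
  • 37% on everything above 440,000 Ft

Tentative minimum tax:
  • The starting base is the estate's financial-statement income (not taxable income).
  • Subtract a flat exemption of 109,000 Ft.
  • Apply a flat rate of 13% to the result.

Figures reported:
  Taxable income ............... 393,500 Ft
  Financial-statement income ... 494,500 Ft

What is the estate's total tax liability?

Tentative minimum tax:
  Base (financial-statement income): 494,500 Ft
  Less exemption 109,000 Ft → base 385,500 Ft
  385,500 Ft × 13% = 50,115 Ft

Mainline income levy:
  206,000 Ft × 11% = 22,660 Ft
  164,000 Ft × 19% = 31,160 Ft
  23,500 Ft × 26% = 6,110 Ft
  → 59,930 Ft

59,930 Ft > 50,115 Ft, so the mainline income levy governs.

59,930 Ft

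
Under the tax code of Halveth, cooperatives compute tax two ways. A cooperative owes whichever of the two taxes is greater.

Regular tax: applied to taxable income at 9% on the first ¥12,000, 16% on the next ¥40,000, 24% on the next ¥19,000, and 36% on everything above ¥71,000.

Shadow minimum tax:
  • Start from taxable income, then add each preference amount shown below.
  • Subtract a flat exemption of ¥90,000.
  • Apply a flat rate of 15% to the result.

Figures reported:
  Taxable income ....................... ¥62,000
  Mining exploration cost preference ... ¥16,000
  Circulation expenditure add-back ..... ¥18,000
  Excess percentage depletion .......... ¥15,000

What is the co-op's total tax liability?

Regular tax:
  ¥12,000 × 9% = ¥1,080
  ¥40,000 × 16% = ¥6,400
  ¥10,000 × 24% = ¥2,400
  → ¥9,880

Shadow minimum tax:
  Adjusted income: ¥62,000 + ¥16,000 + ¥18,000 + ¥15,000 = ¥111,000
  Less exemption ¥90,000 → base ¥21,000
  ¥21,000 × 15% = ¥3,150

¥9,880 > ¥3,150, so the regular tax governs.

¥9,880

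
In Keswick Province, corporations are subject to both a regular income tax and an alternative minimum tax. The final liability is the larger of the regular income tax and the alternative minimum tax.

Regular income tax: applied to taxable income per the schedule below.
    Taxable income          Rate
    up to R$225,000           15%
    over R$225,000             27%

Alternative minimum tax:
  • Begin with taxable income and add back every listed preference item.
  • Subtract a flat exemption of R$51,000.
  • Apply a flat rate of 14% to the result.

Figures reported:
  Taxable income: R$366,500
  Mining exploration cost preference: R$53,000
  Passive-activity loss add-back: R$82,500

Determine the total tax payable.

R$71,955

Alternative minimum tax:
  Adjusted income: R$366,500 + R$53,000 + R$82,500 = R$502,000
  Less exemption R$51,000 → base R$451,000
  R$451,000 × 14% = R$63,140

Regular income tax:
  R$225,000 × 15% = R$33,750
  R$141,500 × 27% = R$38,205
  → R$71,955

R$71,955 > R$63,140, so the regular income tax governs.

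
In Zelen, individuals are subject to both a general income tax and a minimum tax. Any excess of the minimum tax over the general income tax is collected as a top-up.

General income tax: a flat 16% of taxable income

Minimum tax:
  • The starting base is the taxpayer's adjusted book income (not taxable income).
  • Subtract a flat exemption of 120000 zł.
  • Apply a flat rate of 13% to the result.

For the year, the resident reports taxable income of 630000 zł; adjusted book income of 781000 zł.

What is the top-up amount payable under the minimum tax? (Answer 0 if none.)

Minimum tax:
  Base (adjusted book income): 781000 zł
  Less exemption 120000 zł → base 661000 zł
  661000 zł × 13% = 85930 zł

General income tax:
  630000 zł × 16% = 100800 zł

85930 zł ≤ 100800 zł, so no add-on is due.

0 zł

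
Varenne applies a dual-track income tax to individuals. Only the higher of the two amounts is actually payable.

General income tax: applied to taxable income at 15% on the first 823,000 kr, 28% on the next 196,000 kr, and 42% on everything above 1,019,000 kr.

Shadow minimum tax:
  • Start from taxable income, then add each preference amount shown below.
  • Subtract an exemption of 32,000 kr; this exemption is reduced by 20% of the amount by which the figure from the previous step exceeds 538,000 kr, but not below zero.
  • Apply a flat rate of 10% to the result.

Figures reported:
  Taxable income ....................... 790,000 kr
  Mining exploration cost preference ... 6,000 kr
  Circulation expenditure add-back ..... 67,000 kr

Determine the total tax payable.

General income tax:
  790,000 kr × 15% = 118,500 kr

Shadow minimum tax:
  Adjusted income: 790,000 kr + 6,000 kr + 67,000 kr = 863,000 kr
  Exemption: 20% × (863,000 kr − 538,000 kr) = 65,000 kr ≥ 32,000 kr, so the exemption is fully phased out
  Base: 863,000 kr − 0 kr = 863,000 kr
  863,000 kr × 10% = 86,300 kr

118,500 kr > 86,300 kr, so the general income tax governs.

118,500 kr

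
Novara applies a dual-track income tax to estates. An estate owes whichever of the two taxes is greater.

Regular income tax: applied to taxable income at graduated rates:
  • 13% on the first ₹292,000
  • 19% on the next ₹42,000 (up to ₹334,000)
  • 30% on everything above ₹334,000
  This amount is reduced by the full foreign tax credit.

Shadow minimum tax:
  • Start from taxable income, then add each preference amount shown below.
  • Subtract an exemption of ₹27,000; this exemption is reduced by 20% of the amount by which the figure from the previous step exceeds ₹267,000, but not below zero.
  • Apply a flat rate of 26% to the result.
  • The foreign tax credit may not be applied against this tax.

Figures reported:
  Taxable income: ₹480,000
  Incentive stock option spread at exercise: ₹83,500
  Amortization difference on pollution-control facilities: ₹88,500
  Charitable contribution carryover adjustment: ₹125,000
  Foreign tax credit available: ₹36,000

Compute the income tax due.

₹202,020

Regular income tax:
  ₹292,000 × 13% = ₹37,960
  ₹42,000 × 19% = ₹7,980
  ₹146,000 × 30% = ₹43,800
  → ₹89,740
  Less foreign tax credit ₹36,000 → ₹53,740

Shadow minimum tax:
  Adjusted income: ₹480,000 + ₹83,500 + ₹88,500 + ₹125,000 = ₹777,000
  Exemption: 20% × (₹777,000 − ₹267,000) = ₹102,000 ≥ ₹27,000, so the exemption is fully phased out
  Base: ₹777,000 − ₹0 = ₹777,000
  ₹777,000 × 26% = ₹202,020

₹202,020 > ₹53,740, so the shadow minimum tax is the binding amount.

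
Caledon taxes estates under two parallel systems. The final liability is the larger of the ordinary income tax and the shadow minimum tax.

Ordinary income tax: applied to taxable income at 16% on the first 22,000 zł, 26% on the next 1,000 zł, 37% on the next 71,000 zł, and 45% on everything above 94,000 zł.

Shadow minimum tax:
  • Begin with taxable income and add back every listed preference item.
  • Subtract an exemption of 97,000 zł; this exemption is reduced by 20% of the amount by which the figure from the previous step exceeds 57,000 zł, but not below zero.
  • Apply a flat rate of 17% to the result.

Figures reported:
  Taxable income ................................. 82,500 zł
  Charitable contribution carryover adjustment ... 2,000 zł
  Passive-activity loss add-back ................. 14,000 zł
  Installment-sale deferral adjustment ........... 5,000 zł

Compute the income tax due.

Ordinary income tax:
  22,000 zł × 16% = 3,520 zł
  1,000 zł × 26% = 260 zł
  59,500 zł × 37% = 22,015 zł
  → 25,795 zł

Shadow minimum tax:
  Adjusted income: 82,500 zł + 2,000 zł + 14,000 zł + 5,000 zł = 103,500 zł
  Exemption: 97,000 zł − 20% × (103,500 zł − 57,000 zł) = 97,000 zł − 9,300 zł = 87,700 zł
  Base: 103,500 zł − 87,700 zł = 15,800 zł
  15,800 zł × 17% = 2,686 zł

25,795 zł > 2,686 zł, so the ordinary income tax governs.

25,795 zł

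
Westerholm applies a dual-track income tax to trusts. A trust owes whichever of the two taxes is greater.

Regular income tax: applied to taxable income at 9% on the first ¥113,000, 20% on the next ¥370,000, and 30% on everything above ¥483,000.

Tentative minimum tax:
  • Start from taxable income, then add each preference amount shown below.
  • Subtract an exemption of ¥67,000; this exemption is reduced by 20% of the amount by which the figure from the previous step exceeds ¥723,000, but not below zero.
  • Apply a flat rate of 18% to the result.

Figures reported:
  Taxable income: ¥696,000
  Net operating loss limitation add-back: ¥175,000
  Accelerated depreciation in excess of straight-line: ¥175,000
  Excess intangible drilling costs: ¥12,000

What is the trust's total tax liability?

Tentative minimum tax:
  Adjusted income: ¥696,000 + ¥175,000 + ¥175,000 + ¥12,000 = ¥1,058,000
  Exemption: 20% × (¥1,058,000 − ¥723,000) = ¥67,000 ≥ ¥67,000, so the exemption is fully phased out
  Base: ¥1,058,000 − ¥0 = ¥1,058,000
  ¥1,058,000 × 18% = ¥190,440

Regular income tax:
  ¥113,000 × 9% = ¥10,170
  ¥370,000 × 20% = ¥74,000
  ¥213,000 × 30% = ¥63,900
  → ¥148,070

¥190,440 > ¥148,070, so the tentative minimum tax is the binding amount.

¥190,440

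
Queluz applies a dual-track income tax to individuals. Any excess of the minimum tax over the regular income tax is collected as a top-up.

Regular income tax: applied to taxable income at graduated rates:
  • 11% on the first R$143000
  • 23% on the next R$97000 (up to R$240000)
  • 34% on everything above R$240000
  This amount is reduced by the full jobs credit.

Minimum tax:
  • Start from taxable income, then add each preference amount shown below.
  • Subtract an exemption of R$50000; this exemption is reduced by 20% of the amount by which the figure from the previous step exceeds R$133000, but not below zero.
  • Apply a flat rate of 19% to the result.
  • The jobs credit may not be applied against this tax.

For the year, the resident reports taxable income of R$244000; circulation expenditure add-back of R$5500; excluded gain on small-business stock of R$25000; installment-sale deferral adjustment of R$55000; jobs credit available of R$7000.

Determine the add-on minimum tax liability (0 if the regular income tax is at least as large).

R$28172

Minimum tax:
  Adjusted income: R$244000 + R$5500 + R$25000 + R$55000 = R$329500
  Exemption: R$50000 − 20% × (R$329500 − R$133000) = R$50000 − R$39300 = R$10700
  Base: R$329500 − R$10700 = R$318800
  R$318800 × 19% = R$60572

Regular income tax:
  R$143000 × 11% = R$15730
  R$97000 × 23% = R$22310
  R$4000 × 34% = R$1360
  → R$39400
  Less jobs credit R$7000 → R$32400

Excess of minimum tax over regular income tax: R$60572 − R$32400 = R$28172.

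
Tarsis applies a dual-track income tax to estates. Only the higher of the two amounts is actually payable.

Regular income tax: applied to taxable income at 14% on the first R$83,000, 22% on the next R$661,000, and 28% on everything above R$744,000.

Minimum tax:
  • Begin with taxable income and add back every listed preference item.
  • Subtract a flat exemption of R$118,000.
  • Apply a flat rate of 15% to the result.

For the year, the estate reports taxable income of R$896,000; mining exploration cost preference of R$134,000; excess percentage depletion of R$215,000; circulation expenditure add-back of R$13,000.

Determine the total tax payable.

R$199,600

Minimum tax:
  Adjusted income: R$896,000 + R$134,000 + R$215,000 + R$13,000 = R$1,258,000
  Less exemption R$118,000 → base R$1,140,000
  R$1,140,000 × 15% = R$171,000

Regular income tax:
  R$83,000 × 14% = R$11,620
  R$661,000 × 22% = R$145,420
  R$152,000 × 28% = R$42,560
  → R$199,600

R$199,600 > R$171,000, so the regular income tax governs.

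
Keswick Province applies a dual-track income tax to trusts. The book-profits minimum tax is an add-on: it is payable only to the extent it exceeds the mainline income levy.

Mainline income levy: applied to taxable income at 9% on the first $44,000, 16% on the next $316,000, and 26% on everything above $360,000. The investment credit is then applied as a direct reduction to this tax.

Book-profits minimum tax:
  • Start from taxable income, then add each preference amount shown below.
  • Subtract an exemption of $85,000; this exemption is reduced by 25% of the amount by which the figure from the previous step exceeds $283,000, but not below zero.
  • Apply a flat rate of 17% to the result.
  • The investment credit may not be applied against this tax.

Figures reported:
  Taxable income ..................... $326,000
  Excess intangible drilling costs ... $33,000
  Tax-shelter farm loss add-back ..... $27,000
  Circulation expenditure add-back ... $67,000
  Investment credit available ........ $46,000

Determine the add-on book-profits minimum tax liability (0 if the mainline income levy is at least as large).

Mainline income levy:
  $44,000 × 9% = $3,960
  $282,000 × 16% = $45,120
  → $49,080
  Less investment credit $46,000 → $3,080

Book-profits minimum tax:
  Adjusted income: $326,000 + $33,000 + $27,000 + $67,000 = $453,000
  Exemption: $85,000 − 25% × ($453,000 − $283,000) = $85,000 − $42,500 = $42,500
  Base: $453,000 − $42,500 = $410,500
  $410,500 × 17% = $69,785

Excess of book-profits minimum tax over mainline income levy: $69,785 − $3,080 = $66,705.

$66,705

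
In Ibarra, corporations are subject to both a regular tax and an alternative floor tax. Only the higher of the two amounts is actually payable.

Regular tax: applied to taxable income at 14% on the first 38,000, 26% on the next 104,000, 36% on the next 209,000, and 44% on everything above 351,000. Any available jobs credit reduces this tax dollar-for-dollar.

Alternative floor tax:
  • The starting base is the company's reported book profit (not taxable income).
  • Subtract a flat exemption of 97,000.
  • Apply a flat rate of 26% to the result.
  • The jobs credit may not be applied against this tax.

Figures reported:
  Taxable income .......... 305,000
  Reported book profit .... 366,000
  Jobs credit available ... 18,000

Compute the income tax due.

73,040

Regular tax:
  38,000 × 14% = 5,320
  104,000 × 26% = 27,040
  163,000 × 36% = 58,680
  → 91,040
  Less jobs credit 18,000 → 73,040

Alternative floor tax:
  Base (reported book profit): 366,000
  Less exemption 97,000 → base 269,000
  269,000 × 26% = 69,940

73,040 > 69,940, so the regular tax governs.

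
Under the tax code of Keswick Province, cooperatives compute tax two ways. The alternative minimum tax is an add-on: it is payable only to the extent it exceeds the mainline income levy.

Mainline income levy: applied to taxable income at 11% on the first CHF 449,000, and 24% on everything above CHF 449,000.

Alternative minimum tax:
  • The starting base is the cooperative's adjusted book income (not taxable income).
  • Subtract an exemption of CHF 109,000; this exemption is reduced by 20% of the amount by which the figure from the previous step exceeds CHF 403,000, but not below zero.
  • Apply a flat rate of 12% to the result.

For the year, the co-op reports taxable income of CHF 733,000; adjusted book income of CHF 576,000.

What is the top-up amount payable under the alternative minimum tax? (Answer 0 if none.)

Mainline income levy:
  CHF 449,000 × 11% = CHF 49,390
  CHF 284,000 × 24% = CHF 68,160
  → CHF 117,550

Alternative minimum tax:
  Base (adjusted book income): CHF 576,000
  Exemption: CHF 109,000 − 20% × (CHF 576,000 − CHF 403,000) = CHF 109,000 − CHF 34,600 = CHF 74,400
  Base: CHF 576,000 − CHF 74,400 = CHF 501,600
  CHF 501,600 × 12% = CHF 60,192

CHF 60,192 ≤ CHF 117,550, so no add-on is due.

CHF 0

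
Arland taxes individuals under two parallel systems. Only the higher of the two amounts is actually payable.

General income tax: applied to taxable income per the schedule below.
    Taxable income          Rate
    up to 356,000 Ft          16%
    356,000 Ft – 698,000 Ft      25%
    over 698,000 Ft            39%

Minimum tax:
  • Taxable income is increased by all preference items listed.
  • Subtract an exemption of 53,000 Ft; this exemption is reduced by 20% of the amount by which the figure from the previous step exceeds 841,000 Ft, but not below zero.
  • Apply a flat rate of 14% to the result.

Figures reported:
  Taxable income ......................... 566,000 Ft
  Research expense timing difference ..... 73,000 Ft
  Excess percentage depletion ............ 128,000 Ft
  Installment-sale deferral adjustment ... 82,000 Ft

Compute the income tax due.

General income tax:
  356,000 Ft × 16% = 56,960 Ft
  210,000 Ft × 25% = 52,500 Ft
  → 109,460 Ft

Minimum tax:
  Adjusted income: 566,000 Ft + 73,000 Ft + 128,000 Ft + 82,000 Ft = 849,000 Ft
  Exemption: 53,000 Ft − 20% × (849,000 Ft − 841,000 Ft) = 53,000 Ft − 1,600 Ft = 51,400 Ft
  Base: 849,000 Ft − 51,400 Ft = 797,600 Ft
  797,600 Ft × 14% = 111,664 Ft

111,664 Ft > 109,460 Ft, so the minimum tax is the binding amount.

111,664 Ft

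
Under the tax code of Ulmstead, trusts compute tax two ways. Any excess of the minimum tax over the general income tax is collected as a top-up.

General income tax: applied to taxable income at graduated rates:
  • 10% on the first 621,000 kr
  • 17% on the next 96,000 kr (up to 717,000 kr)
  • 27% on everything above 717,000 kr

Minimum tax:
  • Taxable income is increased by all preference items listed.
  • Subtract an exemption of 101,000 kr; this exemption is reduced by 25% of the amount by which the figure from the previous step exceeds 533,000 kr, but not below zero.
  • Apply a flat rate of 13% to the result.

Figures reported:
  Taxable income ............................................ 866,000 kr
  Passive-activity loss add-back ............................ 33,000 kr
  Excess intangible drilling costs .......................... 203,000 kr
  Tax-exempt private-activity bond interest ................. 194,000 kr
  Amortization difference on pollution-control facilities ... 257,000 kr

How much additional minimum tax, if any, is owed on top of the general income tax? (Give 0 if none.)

83,240 kr

Minimum tax:
  Adjusted income: 866,000 kr + 33,000 kr + 203,000 kr + 194,000 kr + 257,000 kr = 1,553,000 kr
  Exemption: 25% × (1,553,000 kr − 533,000 kr) = 255,000 kr ≥ 101,000 kr, so the exemption is fully phased out
  Base: 1,553,000 kr − 0 kr = 1,553,000 kr
  1,553,000 kr × 13% = 201,890 kr

General income tax:
  621,000 kr × 10% = 62,100 kr
  96,000 kr × 17% = 16,320 kr
  149,000 kr × 27% = 40,230 kr
  → 118,650 kr

Excess of minimum tax over general income tax: 201,890 kr − 118,650 kr = 83,240 kr.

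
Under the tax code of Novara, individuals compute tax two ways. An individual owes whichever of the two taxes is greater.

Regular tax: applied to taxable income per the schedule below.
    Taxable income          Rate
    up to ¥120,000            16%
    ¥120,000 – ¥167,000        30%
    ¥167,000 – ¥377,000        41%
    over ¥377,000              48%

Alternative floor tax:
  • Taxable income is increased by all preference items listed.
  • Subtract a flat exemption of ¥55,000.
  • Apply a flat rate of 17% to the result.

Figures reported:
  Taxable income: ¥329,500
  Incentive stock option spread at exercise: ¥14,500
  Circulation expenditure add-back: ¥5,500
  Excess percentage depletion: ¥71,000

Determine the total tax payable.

¥99,925

Regular tax:
  ¥120,000 × 16% = ¥19,200
  ¥47,000 × 30% = ¥14,100
  ¥162,500 × 41% = ¥66,625
  → ¥99,925

Alternative floor tax:
  Adjusted income: ¥329,500 + ¥14,500 + ¥5,500 + ¥71,000 = ¥420,500
  Less exemption ¥55,000 → base ¥365,500
  ¥365,500 × 17% = ¥62,135

¥99,925 > ¥62,135, so the regular tax governs.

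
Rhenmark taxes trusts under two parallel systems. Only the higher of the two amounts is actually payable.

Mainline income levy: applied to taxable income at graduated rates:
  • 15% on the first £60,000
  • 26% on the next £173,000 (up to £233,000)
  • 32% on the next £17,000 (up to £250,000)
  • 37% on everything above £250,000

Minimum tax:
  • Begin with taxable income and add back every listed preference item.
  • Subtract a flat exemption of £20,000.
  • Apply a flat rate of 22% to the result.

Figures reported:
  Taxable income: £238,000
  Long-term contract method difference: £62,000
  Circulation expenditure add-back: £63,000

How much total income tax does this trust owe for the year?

Minimum tax:
  Adjusted income: £238,000 + £62,000 + £63,000 = £363,000
  Less exemption £20,000 → base £343,000
  £343,000 × 22% = £75,460

Mainline income levy:
  £60,000 × 15% = £9,000
  £173,000 × 26% = £44,980
  £5,000 × 32% = £1,600
  → £55,580

£75,460 > £55,580, so the minimum tax is the binding amount.

£75,460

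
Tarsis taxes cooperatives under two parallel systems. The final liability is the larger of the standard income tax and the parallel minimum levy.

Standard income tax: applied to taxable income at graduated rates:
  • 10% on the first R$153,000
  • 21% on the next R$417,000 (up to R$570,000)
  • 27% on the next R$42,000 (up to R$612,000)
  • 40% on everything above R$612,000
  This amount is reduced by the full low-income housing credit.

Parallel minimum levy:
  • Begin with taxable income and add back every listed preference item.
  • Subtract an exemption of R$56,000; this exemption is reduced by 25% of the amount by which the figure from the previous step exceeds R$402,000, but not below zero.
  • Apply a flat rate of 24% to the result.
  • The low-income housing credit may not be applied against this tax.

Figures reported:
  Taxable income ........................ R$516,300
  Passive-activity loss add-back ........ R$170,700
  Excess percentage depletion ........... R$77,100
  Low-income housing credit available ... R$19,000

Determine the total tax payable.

Parallel minimum levy:
  Adjusted income: R$516,300 + R$170,700 + R$77,100 = R$764,100
  Exemption: 25% × (R$764,100 − R$402,000) = R$90,525 ≥ R$56,000, so the exemption is fully phased out
  Base: R$764,100 − R$0 = R$764,100
  R$764,100 × 24% = R$183,384

Standard income tax:
  R$153,000 × 10% = R$15,300
  R$363,300 × 21% = R$76,293
  → R$91,593
  Less low-income housing credit R$19,000 → R$72,593

R$183,384 > R$72,593, so the parallel minimum levy is the binding amount.

R$183,384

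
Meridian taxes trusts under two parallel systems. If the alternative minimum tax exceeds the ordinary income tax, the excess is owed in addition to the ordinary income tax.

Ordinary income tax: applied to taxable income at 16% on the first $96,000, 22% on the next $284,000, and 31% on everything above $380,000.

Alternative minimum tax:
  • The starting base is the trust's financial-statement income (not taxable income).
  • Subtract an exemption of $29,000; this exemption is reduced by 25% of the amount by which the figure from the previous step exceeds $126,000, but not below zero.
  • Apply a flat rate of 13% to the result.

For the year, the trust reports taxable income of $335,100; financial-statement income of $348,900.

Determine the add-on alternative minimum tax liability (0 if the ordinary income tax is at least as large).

$0

Alternative minimum tax:
  Base (financial-statement income): $348,900
  Exemption: 25% × ($348,900 − $126,000) = $55,725 ≥ $29,000, so the exemption is fully phased out
  Base: $348,900 − $0 = $348,900
  $348,900 × 13% = $45,357

Ordinary income tax:
  $96,000 × 16% = $15,360
  $239,100 × 22% = $52,602
  → $67,962

$45,357 ≤ $67,962, so no add-on is due.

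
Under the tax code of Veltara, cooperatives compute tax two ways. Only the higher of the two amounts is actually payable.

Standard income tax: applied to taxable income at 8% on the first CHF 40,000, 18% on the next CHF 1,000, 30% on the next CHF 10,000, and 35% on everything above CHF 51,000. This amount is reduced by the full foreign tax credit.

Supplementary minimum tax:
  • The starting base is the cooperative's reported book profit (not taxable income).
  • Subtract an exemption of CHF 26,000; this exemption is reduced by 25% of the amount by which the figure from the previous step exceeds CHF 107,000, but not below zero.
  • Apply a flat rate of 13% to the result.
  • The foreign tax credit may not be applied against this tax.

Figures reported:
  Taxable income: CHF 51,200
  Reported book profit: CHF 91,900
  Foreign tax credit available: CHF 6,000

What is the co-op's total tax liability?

Supplementary minimum tax:
  Base (reported book profit): CHF 91,900
  Exemption: CHF 91,900 ≤ CHF 107,000, so full CHF 26,000 applies
  Base: CHF 91,900 − CHF 26,000 = CHF 65,900
  CHF 65,900 × 13% = CHF 8,567

Standard income tax:
  CHF 40,000 × 8% = CHF 3,200
  CHF 1,000 × 18% = CHF 180
  CHF 10,000 × 30% = CHF 3,000
  CHF 200 × 35% = CHF 70
  → CHF 6,450
  Less foreign tax credit CHF 6,000 → CHF 450

CHF 8,567 > CHF 450, so the supplementary minimum tax is the binding amount.

CHF 8,567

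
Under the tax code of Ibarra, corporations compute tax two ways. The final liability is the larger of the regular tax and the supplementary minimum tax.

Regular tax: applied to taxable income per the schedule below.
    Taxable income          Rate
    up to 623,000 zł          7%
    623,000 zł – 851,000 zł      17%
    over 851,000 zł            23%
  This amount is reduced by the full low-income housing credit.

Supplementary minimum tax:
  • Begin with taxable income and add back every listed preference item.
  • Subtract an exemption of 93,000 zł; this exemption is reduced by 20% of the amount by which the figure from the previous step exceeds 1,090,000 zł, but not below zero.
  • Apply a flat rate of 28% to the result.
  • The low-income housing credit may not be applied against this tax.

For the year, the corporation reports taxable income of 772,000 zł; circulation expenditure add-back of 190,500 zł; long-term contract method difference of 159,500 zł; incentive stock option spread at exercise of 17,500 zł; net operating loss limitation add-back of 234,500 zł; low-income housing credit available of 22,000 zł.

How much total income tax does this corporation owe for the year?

Supplementary minimum tax:
  Adjusted income: 772,000 zł + 190,500 zł + 159,500 zł + 17,500 zł + 234,500 zł = 1,374,000 zł
  Exemption: 93,000 zł − 20% × (1,374,000 zł − 1,090,000 zł) = 93,000 zł − 56,800 zł = 36,200 zł
  Base: 1,374,000 zł − 36,200 zł = 1,337,800 zł
  1,337,800 zł × 28% = 374,584 zł

Regular tax:
  623,000 zł × 7% = 43,610 zł
  149,000 zł × 17% = 25,330 zł
  → 68,940 zł
  Less low-income housing credit 22,000 zł → 46,940 zł

374,584 zł > 46,940 zł, so the supplementary minimum tax is the binding amount.

374,584 zł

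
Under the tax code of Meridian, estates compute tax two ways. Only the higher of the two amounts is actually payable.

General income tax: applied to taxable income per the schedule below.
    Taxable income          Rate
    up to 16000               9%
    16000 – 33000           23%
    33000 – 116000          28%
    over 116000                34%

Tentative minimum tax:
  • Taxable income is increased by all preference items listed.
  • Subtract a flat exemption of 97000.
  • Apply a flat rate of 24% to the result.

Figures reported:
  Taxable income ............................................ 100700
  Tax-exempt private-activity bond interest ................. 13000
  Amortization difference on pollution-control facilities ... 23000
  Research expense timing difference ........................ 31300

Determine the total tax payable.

General income tax:
  16000 × 9% = 1440
  17000 × 23% = 3910
  67700 × 28% = 18956
  → 24306

Tentative minimum tax:
  Adjusted income: 100700 + 13000 + 23000 + 31300 = 168000
  Less exemption 97000 → base 71000
  71000 × 24% = 17040

24306 > 17040, so the general income tax governs.

24306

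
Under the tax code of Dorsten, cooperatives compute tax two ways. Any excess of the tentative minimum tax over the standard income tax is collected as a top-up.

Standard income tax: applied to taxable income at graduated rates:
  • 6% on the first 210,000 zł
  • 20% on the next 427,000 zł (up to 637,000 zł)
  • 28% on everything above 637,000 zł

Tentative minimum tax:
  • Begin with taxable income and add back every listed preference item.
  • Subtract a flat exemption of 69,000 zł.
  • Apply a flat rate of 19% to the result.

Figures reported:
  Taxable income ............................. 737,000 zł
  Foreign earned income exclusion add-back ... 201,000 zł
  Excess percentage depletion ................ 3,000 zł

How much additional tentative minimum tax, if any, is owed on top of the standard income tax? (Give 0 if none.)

39,680 zł

Tentative minimum tax:
  Adjusted income: 737,000 zł + 201,000 zł + 3,000 zł = 941,000 zł
  Less exemption 69,000 zł → base 872,000 zł
  872,000 zł × 19% = 165,680 zł

Standard income tax:
  210,000 zł × 6% = 12,600 zł
  427,000 zł × 20% = 85,400 zł
  100,000 zł × 28% = 28,000 zł
  → 126,000 zł

Excess of tentative minimum tax over standard income tax: 165,680 zł − 126,000 zł = 39,680 zł.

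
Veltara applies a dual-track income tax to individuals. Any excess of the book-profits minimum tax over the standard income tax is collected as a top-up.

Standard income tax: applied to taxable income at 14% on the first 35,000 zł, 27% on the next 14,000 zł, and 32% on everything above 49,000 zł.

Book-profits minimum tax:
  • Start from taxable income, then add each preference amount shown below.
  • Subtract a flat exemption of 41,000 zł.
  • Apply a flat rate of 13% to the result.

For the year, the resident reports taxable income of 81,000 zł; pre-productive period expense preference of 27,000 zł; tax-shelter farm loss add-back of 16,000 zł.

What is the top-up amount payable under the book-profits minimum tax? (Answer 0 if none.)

Standard income tax:
  35,000 zł × 14% = 4,900 zł
  14,000 zł × 27% = 3,780 zł
  32,000 zł × 32% = 10,240 zł
  → 18,920 zł

Book-profits minimum tax:
  Adjusted income: 81,000 zł + 27,000 zł + 16,000 zł = 124,000 zł
  Less exemption 41,000 zł → base 83,000 zł
  83,000 zł × 13% = 10,790 zł

10,790 zł ≤ 18,920 zł, so no add-on is due.

0 zł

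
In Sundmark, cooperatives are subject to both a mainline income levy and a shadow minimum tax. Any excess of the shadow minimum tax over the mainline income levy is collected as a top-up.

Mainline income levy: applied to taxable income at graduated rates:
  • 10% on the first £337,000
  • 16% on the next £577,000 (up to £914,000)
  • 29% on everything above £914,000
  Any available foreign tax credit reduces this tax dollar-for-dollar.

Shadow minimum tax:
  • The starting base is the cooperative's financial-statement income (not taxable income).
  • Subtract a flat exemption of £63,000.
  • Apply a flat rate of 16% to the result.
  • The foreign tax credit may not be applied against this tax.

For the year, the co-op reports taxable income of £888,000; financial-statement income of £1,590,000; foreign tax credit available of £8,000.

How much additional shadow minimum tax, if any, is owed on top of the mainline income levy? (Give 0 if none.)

£130,460

Mainline income levy:
  £337,000 × 10% = £33,700
  £551,000 × 16% = £88,160
  → £121,860
  Less foreign tax credit £8,000 → £113,860

Shadow minimum tax:
  Base (financial-statement income): £1,590,000
  Less exemption £63,000 → base £1,527,000
  £1,527,000 × 16% = £244,320

Excess of shadow minimum tax over mainline income levy: £244,320 − £113,860 = £130,460.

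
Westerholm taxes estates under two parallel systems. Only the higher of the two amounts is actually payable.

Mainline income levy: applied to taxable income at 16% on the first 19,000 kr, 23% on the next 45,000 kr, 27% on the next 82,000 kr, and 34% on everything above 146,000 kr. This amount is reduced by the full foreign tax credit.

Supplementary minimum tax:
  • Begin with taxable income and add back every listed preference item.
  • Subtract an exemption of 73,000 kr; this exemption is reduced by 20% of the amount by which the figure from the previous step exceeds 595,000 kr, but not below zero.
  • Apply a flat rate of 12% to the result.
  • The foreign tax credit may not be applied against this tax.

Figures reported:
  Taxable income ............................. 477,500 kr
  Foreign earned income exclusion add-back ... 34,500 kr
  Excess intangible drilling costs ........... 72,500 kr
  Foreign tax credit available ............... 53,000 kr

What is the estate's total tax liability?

Mainline income levy:
  19,000 kr × 16% = 3,040 kr
  45,000 kr × 23% = 10,350 kr
  82,000 kr × 27% = 22,140 kr
  331,500 kr × 34% = 112,710 kr
  → 148,240 kr
  Less foreign tax credit 53,000 kr → 95,240 kr

Supplementary minimum tax:
  Adjusted income: 477,500 kr + 34,500 kr + 72,500 kr = 584,500 kr
  Exemption: 584,500 kr ≤ 595,000 kr, so full 73,000 kr applies
  Base: 584,500 kr − 73,000 kr = 511,500 kr
  511,500 kr × 12% = 61,380 kr

95,240 kr > 61,380 kr, so the mainline income levy governs.

95,240 kr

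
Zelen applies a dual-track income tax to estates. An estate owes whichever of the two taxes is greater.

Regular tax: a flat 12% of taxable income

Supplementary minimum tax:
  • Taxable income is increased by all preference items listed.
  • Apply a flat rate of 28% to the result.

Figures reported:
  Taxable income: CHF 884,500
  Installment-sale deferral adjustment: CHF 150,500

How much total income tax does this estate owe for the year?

CHF 289,800

Supplementary minimum tax:
  Adjusted income: CHF 884,500 + CHF 150,500 = CHF 1,035,000
  CHF 1,035,000 × 28% = CHF 289,800

Regular tax:
  CHF 884,500 × 12% = CHF 106,140

CHF 289,800 > CHF 106,140, so the supplementary minimum tax is the binding amount.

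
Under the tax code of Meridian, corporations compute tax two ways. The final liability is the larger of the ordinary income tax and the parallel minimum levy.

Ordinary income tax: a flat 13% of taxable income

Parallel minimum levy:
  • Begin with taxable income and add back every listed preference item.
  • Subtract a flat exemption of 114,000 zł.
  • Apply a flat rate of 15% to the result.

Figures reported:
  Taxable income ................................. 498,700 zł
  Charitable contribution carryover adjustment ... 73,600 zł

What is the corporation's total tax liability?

68,745 zł

Parallel minimum levy:
  Adjusted income: 498,700 zł + 73,600 zł = 572,300 zł
  Less exemption 114,000 zł → base 458,300 zł
  458,300 zł × 15% = 68,745 zł

Ordinary income tax:
  498,700 zł × 13% = 64,831 zł

68,745 zł > 64,831 zł, so the parallel minimum levy is the binding amount.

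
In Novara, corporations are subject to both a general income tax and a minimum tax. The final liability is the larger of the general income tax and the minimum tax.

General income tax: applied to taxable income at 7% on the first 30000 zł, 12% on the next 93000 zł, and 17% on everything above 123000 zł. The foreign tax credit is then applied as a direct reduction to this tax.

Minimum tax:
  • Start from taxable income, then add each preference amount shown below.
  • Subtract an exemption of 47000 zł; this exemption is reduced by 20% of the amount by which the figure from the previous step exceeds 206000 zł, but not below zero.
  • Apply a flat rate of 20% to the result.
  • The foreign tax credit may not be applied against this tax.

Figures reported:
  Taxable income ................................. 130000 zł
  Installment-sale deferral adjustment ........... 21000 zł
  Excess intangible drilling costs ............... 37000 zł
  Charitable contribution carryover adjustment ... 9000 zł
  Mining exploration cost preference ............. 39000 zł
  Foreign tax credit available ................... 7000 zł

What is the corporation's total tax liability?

Minimum tax:
  Adjusted income: 130000 zł + 21000 zł + 37000 zł + 9000 zł + 39000 zł = 236000 zł
  Exemption: 47000 zł − 20% × (236000 zł − 206000 zł) = 47000 zł − 6000 zł = 41000 zł
  Base: 236000 zł − 41000 zł = 195000 zł
  195000 zł × 20% = 39000 zł

General income tax:
  30000 zł × 7% = 2100 zł
  93000 zł × 12% = 11160 zł
  7000 zł × 17% = 1190 zł
  → 14450 zł
  Less foreign tax credit 7000 zł → 7450 zł

39000 zł > 7450 zł, so the minimum tax is the binding amount.

39000 zł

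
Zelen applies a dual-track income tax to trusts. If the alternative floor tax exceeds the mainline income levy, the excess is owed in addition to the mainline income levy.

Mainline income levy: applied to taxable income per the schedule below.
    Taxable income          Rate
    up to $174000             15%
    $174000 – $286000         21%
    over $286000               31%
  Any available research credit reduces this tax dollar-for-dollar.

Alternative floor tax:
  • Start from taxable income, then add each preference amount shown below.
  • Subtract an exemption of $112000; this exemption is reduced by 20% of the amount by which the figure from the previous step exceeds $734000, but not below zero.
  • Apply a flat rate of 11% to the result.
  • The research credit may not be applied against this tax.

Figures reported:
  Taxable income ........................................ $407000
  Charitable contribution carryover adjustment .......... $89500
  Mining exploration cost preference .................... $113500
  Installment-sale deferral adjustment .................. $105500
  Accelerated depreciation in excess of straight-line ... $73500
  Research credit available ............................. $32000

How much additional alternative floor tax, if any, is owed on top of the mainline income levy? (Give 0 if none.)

$20550

Alternative floor tax:
  Adjusted income: $407000 + $89500 + $113500 + $105500 + $73500 = $789000
  Exemption: $112000 − 20% × ($789000 − $734000) = $112000 − $11000 = $101000
  Base: $789000 − $101000 = $688000
  $688000 × 11% = $75680

Mainline income levy:
  $174000 × 15% = $26100
  $112000 × 21% = $23520
  $121000 × 31% = $37510
  → $87130
  Less research credit $32000 → $55130

Excess of alternative floor tax over mainline income levy: $75680 − $55130 = $20550.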